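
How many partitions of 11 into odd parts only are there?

The partitions of 11 that satisfy the conditions:
11
9 + 1 + 1
7 + 3 + 1
7 + 1 + 1 + 1 + 1
5 + 5 + 1
5 + 3 + 3
5 + 3 + 1 + 1 + 1
5 + 1 + 1 + 1 + 1 + 1 + 1
3 + 3 + 3 + 1 + 1
3 + 3 + 1 + 1 + 1 + 1 + 1
3 + 1 + 1 + 1 + 1 + 1 + 1 + 1 + 1
1 + 1 + 1 + 1 + 1 + 1 + 1 + 1 + 1 + 1 + 1

12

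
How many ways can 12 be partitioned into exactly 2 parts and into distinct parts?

5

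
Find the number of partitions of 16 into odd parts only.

A partial list (first 12 by largest part):
15,1
13,3
13,1,1,1
11,5
11,3,1,1
11,1,1,1,1,1
9,7
9,5,1,1
9,3,3,1
9,3,1,1,1,1
9,1,1,1,1,1,1,1
7,7,1,1
…and 20 more, for 32 total.

32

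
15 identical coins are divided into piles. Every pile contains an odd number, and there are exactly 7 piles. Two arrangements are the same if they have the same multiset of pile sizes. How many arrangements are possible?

5

Listing the qualifying partitions of 15:
1 + 1 + 1 + 1 + 1 + 1 + 9
1 + 1 + 1 + 1 + 1 + 3 + 7
1 + 1 + 1 + 1 + 1 + 5 + 5
1 + 1 + 1 + 1 + 3 + 3 + 5
1 + 1 + 1 + 3 + 3 + 3 + 3
That's 5 in total.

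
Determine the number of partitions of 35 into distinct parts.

585

There are 585 such partitions.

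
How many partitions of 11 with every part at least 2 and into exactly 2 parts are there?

4

They are:
9, 2
8, 3
7, 4
6, 5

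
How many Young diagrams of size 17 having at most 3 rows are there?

There are too many to list fully; the first 12 (by largest part) are:
17
16,1
15,2
15,1,1
14,3
14,2,1
13,4
13,3,1
13,2,2
12,5
12,4,1
12,3,2
…and 21 more, for 33 total.

33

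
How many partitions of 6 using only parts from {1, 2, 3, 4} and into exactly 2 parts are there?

2

Listing the qualifying partitions of 6:
2, 4
3, 3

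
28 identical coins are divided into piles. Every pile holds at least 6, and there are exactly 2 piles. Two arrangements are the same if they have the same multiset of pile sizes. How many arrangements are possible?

Listing the qualifying partitions of 28:
22 + 6
21 + 7
20 + 8
19 + 9
18 + 10
17 + 11
16 + 12
15 + 13
14 + 14
That's 9 in total.

9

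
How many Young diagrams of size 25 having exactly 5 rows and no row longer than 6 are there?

7

The partitions of 25 that satisfy the conditions:
6+6+6+6+1
6+6+6+5+2
6+6+6+4+3
6+6+5+5+3
6+6+5+4+4
6+5+5+5+4
5+5+5+5+5
Counting gives 7.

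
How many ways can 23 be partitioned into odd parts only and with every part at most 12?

80

Counting exhaustively, 80 partitions satisfy the conditions.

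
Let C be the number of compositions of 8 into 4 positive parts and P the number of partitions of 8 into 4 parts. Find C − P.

Ordered (compositions into 4 parts): C(7,3) = 35.
Unordered (partitions into 4 parts): 5.
Difference: 35 − 5 = 30.

30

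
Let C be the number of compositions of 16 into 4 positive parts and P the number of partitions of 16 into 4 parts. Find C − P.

Compositions: C(15,3) = 455.
Partitions of 16 into exactly 4 parts: 34.
Difference: 455 − 34 = 421.

421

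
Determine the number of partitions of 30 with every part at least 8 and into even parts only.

8

Enumerating:
30
8, 22
10, 20
12, 18
14, 16
8, 8, 14
8, 10, 12
10, 10, 10
Counting gives 8.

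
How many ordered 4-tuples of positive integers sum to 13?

220

By stars and bars with positive parts, the count is C(12,3) = 220.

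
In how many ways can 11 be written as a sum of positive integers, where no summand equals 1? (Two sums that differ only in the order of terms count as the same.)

They are:
11
9, 2
8, 3
7, 4
7, 2, 2
6, 5
6, 3, 2
5, 4, 2
5, 3, 3
5, 2, 2, 2
4, 4, 3
4, 3, 2, 2
3, 3, 3, 2
3, 2, 2, 2, 2
That's 14 in total.

14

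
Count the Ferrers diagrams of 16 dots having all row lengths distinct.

32

There are too many to list fully; the first 12 (by largest part) are:
16
15, 1
14, 2
13, 3
13, 2, 1
12, 4
12, 3, 1
11, 5
11, 4, 1
11, 3, 2
10, 6
10, 5, 1
…and 20 more, for 32 total.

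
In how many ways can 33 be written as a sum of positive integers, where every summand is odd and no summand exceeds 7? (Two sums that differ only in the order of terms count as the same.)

Enumerating by decreasing first part gives 108 partitions in all.

108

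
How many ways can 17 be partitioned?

Direct enumeration gives 297 partitions.

297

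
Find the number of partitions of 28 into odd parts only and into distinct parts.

16

Enumerating:
1 + 27
3 + 25
5 + 23
7 + 21
9 + 19
1 + 3 + 5 + 19
11 + 17
1 + 3 + 7 + 17
13 + 15
1 + 3 + 9 + 15
1 + 5 + 7 + 15
1 + 3 + 11 + 13
1 + 5 + 9 + 13
3 + 5 + 7 + 13
1 + 7 + 9 + 11
3 + 5 + 9 + 11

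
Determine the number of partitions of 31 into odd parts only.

Counting exhaustively, 340 partitions satisfy the conditions.

340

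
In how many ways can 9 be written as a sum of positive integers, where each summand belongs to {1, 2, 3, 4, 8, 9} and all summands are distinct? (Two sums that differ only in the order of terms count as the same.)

3

The partitions of 9 that satisfy the conditions:
9
8+1
4+3+2
That's 3 in total.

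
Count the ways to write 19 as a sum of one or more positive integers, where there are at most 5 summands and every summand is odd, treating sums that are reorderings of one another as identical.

24

Listing the qualifying partitions of 19:
19
17,1,1
15,3,1
15,1,1,1,1
13,5,1
13,3,3
13,3,1,1,1
11,7,1
11,5,3
11,5,1,1,1
11,3,3,1,1
9,9,1
9,7,3
9,7,1,1,1
9,5,5
9,5,3,1,1
9,3,3,3,1
7,7,5
7,7,3,1,1
7,5,5,1,1
7,5,3,3,1
7,3,3,3,3
5,5,5,3,1
5,5,3,3,3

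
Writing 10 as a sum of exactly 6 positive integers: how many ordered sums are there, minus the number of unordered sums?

121

Compositions: C(9,5) = 126.
Partitions of 10 into exactly 6 parts: 5.
Difference: 126 − 5 = 121.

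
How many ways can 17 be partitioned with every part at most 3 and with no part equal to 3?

9

The partitions of 17 that satisfy the conditions:
2,2,2,2,2,2,2,2,1
2,2,2,2,2,2,2,1,1,1
2,2,2,2,2,2,1,1,1,1,1
2,2,2,2,2,1,1,1,1,1,1,1
2,2,2,2,1,1,1,1,1,1,1,1,1
2,2,2,1,1,1,1,1,1,1,1,1,1,1
2,2,1,1,1,1,1,1,1,1,1,1,1,1,1
2,1,1,1,1,1,1,1,1,1,1,1,1,1,1,1
1,1,1,1,1,1,1,1,1,1,1,1,1,1,1,1,1
That's 9 in total.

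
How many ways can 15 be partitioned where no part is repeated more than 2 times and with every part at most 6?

There are too many to list fully; the first 12 (by largest part) are:
6,6,3
6,6,2,1
6,5,4
6,5,3,1
6,5,2,2
6,5,2,1,1
6,4,4,1
6,4,3,2
6,4,3,1,1
6,4,2,2,1
6,3,3,2,1
6,3,2,2,1,1
…and 15 more, for 27 total.

27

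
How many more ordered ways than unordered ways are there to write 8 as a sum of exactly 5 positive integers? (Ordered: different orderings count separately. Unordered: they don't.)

Compositions: C(7,4) = 35.
Unordered (partitions into 5 parts): 3.
Difference: 35 − 3 = 32.

32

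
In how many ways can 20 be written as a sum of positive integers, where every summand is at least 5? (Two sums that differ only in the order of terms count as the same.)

Listing the qualifying partitions of 20:
20
15, 5
14, 6
13, 7
12, 8
11, 9
10, 10
10, 5, 5
9, 6, 5
8, 7, 5
8, 6, 6
7, 7, 6
5, 5, 5, 5
Counting gives 13.

13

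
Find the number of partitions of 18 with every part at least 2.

88

Enumerating by decreasing first part gives 88 partitions in all.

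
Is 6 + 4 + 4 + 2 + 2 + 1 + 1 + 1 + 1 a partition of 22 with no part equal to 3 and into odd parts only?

No

The parts sum to 22, and the condition 'every summand is odd' is violated.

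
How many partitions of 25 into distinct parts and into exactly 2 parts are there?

12

Listing the qualifying partitions of 25:
24+1
23+2
22+3
21+4
20+5
19+6
18+7
17+8
16+9
15+10
14+11
13+12
Counting gives 12.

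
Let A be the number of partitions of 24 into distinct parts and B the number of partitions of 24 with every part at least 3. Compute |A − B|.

Partitions of 24 into distinct parts: 122.
Partitions of 24 with every part at least 3: 110.
|122 − 110| = 12.

12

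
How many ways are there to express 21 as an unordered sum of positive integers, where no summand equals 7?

Direct enumeration gives 657 partitions.

657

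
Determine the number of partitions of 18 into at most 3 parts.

37

There are too many to list fully; the first 12 (by largest part) are:
18
17,1
16,2
16,1,1
15,3
15,2,1
14,4
14,3,1
14,2,2
13,5
13,4,1
13,3,2
…and 25 more, for 37 total.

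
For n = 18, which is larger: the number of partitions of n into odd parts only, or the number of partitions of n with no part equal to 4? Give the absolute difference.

204

Partitions of 18 into odd parts only: 46.
Partitions of 18 with no part equal to 4: 250.
|46 − 250| = 204.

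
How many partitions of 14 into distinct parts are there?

22

They are:
14
13+1
12+2
11+3
11+2+1
10+4
10+3+1
9+5
9+4+1
9+3+2
8+6
8+5+1
8+4+2
8+3+2+1
7+6+1
7+5+2
7+4+3
7+4+2+1
6+5+3
6+5+2+1
6+4+3+1
5+4+3+2
Counting gives 22.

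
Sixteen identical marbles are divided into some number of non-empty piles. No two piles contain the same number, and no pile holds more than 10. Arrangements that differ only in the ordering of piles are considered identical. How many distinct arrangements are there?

The partitions of 16 that satisfy the conditions:
10+6
10+5+1
10+4+2
10+3+2+1
9+7
9+6+1
9+5+2
9+4+3
9+4+2+1
8+7+1
8+6+2
8+5+3
8+5+2+1
8+4+3+1
7+6+3
7+6+2+1
7+5+4
7+5+3+1
7+4+3+2
6+5+4+1
6+5+3+2
6+4+3+2+1

22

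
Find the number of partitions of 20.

627

A full systematic count gives 627.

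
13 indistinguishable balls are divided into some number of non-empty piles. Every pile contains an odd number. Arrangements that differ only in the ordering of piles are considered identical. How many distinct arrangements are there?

Enumerating:
13
11, 1, 1
9, 3, 1
9, 1, 1, 1, 1
7, 5, 1
7, 3, 3
7, 3, 1, 1, 1
7, 1, 1, 1, 1, 1, 1
5, 5, 3
5, 5, 1, 1, 1
5, 3, 3, 1, 1
5, 3, 1, 1, 1, 1, 1
5, 1, 1, 1, 1, 1, 1, 1, 1
3, 3, 3, 3, 1
3, 3, 3, 1, 1, 1, 1
3, 3, 1, 1, 1, 1, 1, 1, 1
3, 1, 1, 1, 1, 1, 1, 1, 1, 1, 1
1, 1, 1, 1, 1, 1, 1, 1, 1, 1, 1, 1, 1

18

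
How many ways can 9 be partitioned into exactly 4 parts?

6

They are:
6 + 1 + 1 + 1
5 + 2 + 1 + 1
4 + 3 + 1 + 1
4 + 2 + 2 + 1
3 + 3 + 2 + 1
3 + 2 + 2 + 2
That's 6 in total.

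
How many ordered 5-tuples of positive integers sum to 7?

Equivalently, choose which 4 of the 6 gaps become plus signs: C(6,4) = 15.

15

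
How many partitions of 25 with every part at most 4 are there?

185

Direct enumeration gives 185 partitions.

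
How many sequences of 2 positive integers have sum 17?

Equivalently, choose which 1 of the 16 gaps become plus signs: C(16,1) = 16.

16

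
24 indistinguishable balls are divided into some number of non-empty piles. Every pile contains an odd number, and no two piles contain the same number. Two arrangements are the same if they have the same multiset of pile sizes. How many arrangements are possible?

The partitions of 24 that satisfy the conditions:
23+1
21+3
19+5
17+7
15+9
15+5+3+1
13+11
13+7+3+1
11+9+3+1
11+7+5+1
9+7+5+3

11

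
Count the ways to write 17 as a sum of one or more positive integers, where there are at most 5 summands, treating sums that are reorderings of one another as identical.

119

There are 119 such partitions.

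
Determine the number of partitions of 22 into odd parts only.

Enumerating by decreasing first part gives 89 partitions in all.

89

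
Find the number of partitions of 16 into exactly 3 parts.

21

Enumerating:
1+1+14
1+2+13
1+3+12
2+2+12
1+4+11
2+3+11
1+5+10
2+4+10
3+3+10
1+6+9
2+5+9
3+4+9
1+7+8
2+6+8
3+5+8
4+4+8
2+7+7
3+6+7
4+5+7
4+6+6
5+5+6
That's 21 in total.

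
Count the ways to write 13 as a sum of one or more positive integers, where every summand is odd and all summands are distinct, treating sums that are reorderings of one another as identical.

3

Enumerating:
13
9+3+1
7+5+1
That's 3 in total.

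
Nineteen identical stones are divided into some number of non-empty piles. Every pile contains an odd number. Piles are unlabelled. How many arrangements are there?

There are too many to list fully; the first 12 (by largest part) are:
19
17,1,1
15,3,1
15,1,1,1,1
13,5,1
13,3,3
13,3,1,1,1
13,1,1,1,1,1,1
11,7,1
11,5,3
11,5,1,1,1
11,3,3,1,1
…and 42 more, for 54 total.

54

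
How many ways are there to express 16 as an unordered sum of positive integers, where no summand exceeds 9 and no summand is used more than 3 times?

A full systematic count gives 106.

106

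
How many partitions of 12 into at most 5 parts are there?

There are too many to list fully; the first 12 (by largest part) are:
12
1 + 11
2 + 10
1 + 1 + 10
3 + 9
1 + 2 + 9
1 + 1 + 1 + 9
4 + 8
1 + 3 + 8
2 + 2 + 8
1 + 1 + 2 + 8
1 + 1 + 1 + 1 + 8
…and 35 more, for 47 total.

47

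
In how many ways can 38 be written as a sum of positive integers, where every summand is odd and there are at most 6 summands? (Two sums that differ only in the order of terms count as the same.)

218

A full systematic count gives 218.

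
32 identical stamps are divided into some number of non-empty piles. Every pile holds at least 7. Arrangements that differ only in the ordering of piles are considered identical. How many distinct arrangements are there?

32

A partial list (first 12 by largest part):
32
7, 25
8, 24
9, 23
10, 22
11, 21
12, 20
13, 19
14, 18
7, 7, 18
15, 17
7, 8, 17
…and 20 more, for 32 total.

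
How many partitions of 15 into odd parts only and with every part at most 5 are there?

13

Enumerating:
5, 5, 5
1, 1, 3, 5, 5
1, 1, 1, 1, 1, 5, 5
1, 3, 3, 3, 5
1, 1, 1, 1, 3, 3, 5
1, 1, 1, 1, 1, 1, 1, 3, 5
1, 1, 1, 1, 1, 1, 1, 1, 1, 1, 5
3, 3, 3, 3, 3
1, 1, 1, 3, 3, 3, 3
1, 1, 1, 1, 1, 1, 3, 3, 3
1, 1, 1, 1, 1, 1, 1, 1, 1, 3, 3
1, 1, 1, 1, 1, 1, 1, 1, 1, 1, 1, 1, 3
1, 1, 1, 1, 1, 1, 1, 1, 1, 1, 1, 1, 1, 1, 1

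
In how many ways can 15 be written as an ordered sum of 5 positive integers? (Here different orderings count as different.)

Equivalently, choose which 4 of the 14 gaps become plus signs: C(14,4) = 1001.

1001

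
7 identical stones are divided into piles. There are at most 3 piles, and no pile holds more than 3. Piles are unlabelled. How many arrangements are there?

2

They are:
3+3+1
3+2+2
That's 2 in total.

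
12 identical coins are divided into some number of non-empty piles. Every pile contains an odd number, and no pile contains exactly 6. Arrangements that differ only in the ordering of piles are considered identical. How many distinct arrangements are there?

Listing the qualifying partitions of 12:
11,1
9,3
9,1,1,1
7,5
7,3,1,1
7,1,1,1,1,1
5,5,1,1
5,3,3,1
5,3,1,1,1,1
5,1,1,1,1,1,1,1
3,3,3,3
3,3,3,1,1,1
3,3,1,1,1,1,1,1
3,1,1,1,1,1,1,1,1,1
1,1,1,1,1,1,1,1,1,1,1,1
Counting gives 15.

15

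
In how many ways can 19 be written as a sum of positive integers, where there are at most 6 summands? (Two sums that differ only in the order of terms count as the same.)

Counting exhaustively, 235 partitions satisfy the conditions.

235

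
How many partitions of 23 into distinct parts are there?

Systematic enumeration (by largest part, then next-largest, …) yields 104.

104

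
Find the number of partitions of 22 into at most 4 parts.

136

Systematic enumeration (by largest part, then next-largest, …) yields 136.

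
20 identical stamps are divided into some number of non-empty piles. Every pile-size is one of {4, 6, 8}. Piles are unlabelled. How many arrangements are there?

5

They are:
4+8+8
6+6+8
4+4+4+8
4+4+6+6
4+4+4+4+4
That's 5 in total.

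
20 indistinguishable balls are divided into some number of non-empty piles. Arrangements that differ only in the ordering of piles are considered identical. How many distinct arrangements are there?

Direct enumeration gives 627 partitions.

627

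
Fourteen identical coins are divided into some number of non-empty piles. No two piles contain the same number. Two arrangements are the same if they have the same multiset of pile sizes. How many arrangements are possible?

22

They are:
14
13 + 1
12 + 2
11 + 3
11 + 2 + 1
10 + 4
10 + 3 + 1
9 + 5
9 + 4 + 1
9 + 3 + 2
8 + 6
8 + 5 + 1
8 + 4 + 2
8 + 3 + 2 + 1
7 + 6 + 1
7 + 5 + 2
7 + 4 + 3
7 + 4 + 2 + 1
6 + 5 + 3
6 + 5 + 2 + 1
6 + 4 + 3 + 1
5 + 4 + 3 + 2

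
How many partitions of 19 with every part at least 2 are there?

Systematic enumeration (by largest part, then next-largest, …) yields 105.

105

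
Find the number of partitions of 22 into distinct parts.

There are 89 such partitions.

89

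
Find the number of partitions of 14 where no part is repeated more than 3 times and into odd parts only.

11

Listing the qualifying partitions of 14:
13 + 1
11 + 3
11 + 1 + 1 + 1
9 + 5
9 + 3 + 1 + 1
7 + 7
7 + 5 + 1 + 1
7 + 3 + 3 + 1
5 + 5 + 3 + 1
5 + 3 + 3 + 3
5 + 3 + 3 + 1 + 1 + 1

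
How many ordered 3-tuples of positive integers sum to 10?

36

A composition of 10 into 3 positive parts is chosen by placing 2 dividers among the 9 gaps between 10 units: C(9,2) = 36.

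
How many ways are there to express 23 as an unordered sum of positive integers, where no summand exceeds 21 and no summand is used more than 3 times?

A full systematic count gives 590.

590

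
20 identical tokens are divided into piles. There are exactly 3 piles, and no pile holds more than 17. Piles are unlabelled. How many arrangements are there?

A partial list (first 12 by largest part):
17+2+1
16+3+1
16+2+2
15+4+1
15+3+2
14+5+1
14+4+2
14+3+3
13+6+1
13+5+2
13+4+3
12+7+1
…and 20 more, for 32 total.

32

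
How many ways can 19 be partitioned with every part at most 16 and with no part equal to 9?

444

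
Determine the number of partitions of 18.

385

A full systematic count gives 385.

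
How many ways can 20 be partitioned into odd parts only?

64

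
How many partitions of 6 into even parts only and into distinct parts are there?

2

The partitions of 6 that satisfy the conditions:
6
4,2
Counting gives 2.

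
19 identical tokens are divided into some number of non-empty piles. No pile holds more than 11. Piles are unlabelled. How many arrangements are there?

445

Direct enumeration gives 445 partitions.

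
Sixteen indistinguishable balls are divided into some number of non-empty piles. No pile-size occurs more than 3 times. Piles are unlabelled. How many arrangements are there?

Direct enumeration gives 132 partitions.

132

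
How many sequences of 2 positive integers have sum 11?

10

Place 1 bars in the 10 internal gaps of a row of 11 dots: C(10,1) = 10.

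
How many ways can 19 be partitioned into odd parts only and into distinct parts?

Enumerating:
19
15,3,1
13,5,1
11,7,1
11,5,3
9,7,3

6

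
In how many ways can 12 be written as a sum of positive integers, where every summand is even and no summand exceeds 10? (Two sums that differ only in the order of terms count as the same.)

The partitions of 12 that satisfy the conditions:
2+10
4+8
2+2+8
6+6
2+4+6
2+2+2+6
4+4+4
2+2+4+4
2+2+2+2+4
2+2+2+2+2+2

10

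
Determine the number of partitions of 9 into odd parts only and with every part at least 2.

2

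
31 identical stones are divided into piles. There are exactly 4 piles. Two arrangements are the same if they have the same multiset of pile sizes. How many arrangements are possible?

225

Direct enumeration gives 225 partitions.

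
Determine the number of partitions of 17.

Systematic enumeration (by largest part, then next-largest, …) yields 297.

297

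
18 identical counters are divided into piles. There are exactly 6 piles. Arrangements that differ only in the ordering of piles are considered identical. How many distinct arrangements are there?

58

A partial list (first 12 by largest part):
13, 1, 1, 1, 1, 1
12, 2, 1, 1, 1, 1
11, 3, 1, 1, 1, 1
11, 2, 2, 1, 1, 1
10, 4, 1, 1, 1, 1
10, 3, 2, 1, 1, 1
10, 2, 2, 2, 1, 1
9, 5, 1, 1, 1, 1
9, 4, 2, 1, 1, 1
9, 3, 3, 1, 1, 1
9, 3, 2, 2, 1, 1
9, 2, 2, 2, 2, 1
…and 46 more, for 58 total.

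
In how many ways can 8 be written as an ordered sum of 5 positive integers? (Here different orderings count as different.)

35

By stars and bars with positive parts, the count is C(7,4) = 35.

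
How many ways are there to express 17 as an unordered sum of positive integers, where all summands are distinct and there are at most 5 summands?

38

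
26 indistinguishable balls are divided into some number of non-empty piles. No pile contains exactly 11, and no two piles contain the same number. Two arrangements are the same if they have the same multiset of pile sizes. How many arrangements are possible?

140

A full systematic count gives 140.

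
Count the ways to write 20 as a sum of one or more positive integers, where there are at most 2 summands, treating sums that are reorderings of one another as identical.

The partitions of 20 that satisfy the conditions:
20
19,1
18,2
17,3
16,4
15,5
14,6
13,7
12,8
11,9
10,10

11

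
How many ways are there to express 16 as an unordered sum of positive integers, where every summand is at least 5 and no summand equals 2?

6

Listing the qualifying partitions of 16:
16
11, 5
10, 6
9, 7
8, 8
6, 5, 5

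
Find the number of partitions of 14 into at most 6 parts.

90

Systematic enumeration (by largest part, then next-largest, …) yields 90.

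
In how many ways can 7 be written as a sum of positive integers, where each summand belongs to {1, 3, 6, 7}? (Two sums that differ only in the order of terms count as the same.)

5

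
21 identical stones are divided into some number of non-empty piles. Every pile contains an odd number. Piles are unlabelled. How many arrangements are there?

There are 76 such partitions.

76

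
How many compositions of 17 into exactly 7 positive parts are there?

Place 6 bars in the 16 internal gaps of a row of 17 dots: C(16,6) = 8008.

8008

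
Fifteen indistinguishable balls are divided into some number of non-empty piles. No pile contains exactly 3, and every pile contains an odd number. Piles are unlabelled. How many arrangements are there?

The partitions of 15 that satisfy the conditions:
15
13,1,1
11,1,1,1,1
9,5,1
9,1,1,1,1,1,1
7,7,1
7,5,1,1,1
7,1,1,1,1,1,1,1,1
5,5,5
5,5,1,1,1,1,1
5,1,1,1,1,1,1,1,1,1,1
1,1,1,1,1,1,1,1,1,1,1,1,1,1,1
Counting gives 12.

12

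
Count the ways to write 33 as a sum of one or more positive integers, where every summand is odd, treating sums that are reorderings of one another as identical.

448

Direct enumeration gives 448 partitions.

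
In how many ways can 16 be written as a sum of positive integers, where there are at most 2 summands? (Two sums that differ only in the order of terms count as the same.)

9

They are:
16
15, 1
14, 2
13, 3
12, 4
11, 5
10, 6
9, 7
8, 8
That's 9 in total.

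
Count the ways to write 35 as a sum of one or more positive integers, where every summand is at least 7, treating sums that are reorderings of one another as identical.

48

There are too many to list fully; the first 12 (by largest part) are:
35
28, 7
27, 8
26, 9
25, 10
24, 11
23, 12
22, 13
21, 14
21, 7, 7
20, 15
20, 8, 7
…and 36 more, for 48 total.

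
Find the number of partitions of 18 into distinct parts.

There are too many to list fully; the first 12 (by largest part) are:
18
17,1
16,2
15,3
15,2,1
14,4
14,3,1
13,5
13,4,1
13,3,2
12,6
12,5,1
…and 34 more, for 46 total.

46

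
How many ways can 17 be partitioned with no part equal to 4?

196

There are 196 such partitions.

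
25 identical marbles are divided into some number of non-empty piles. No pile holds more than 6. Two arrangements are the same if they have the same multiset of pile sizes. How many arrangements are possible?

612

Counting exhaustively, 612 partitions satisfy the conditions.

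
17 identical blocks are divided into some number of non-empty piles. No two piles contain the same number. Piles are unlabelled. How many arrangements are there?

There are too many to list fully; the first 12 (by largest part) are:
17
16,1
15,2
14,3
14,2,1
13,4
13,3,1
12,5
12,4,1
12,3,2
11,6
11,5,1
…and 26 more, for 38 total.

38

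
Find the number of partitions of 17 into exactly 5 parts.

A partial list (first 12 by largest part):
13 + 1 + 1 + 1 + 1
12 + 2 + 1 + 1 + 1
11 + 3 + 1 + 1 + 1
11 + 2 + 2 + 1 + 1
10 + 4 + 1 + 1 + 1
10 + 3 + 2 + 1 + 1
10 + 2 + 2 + 2 + 1
9 + 5 + 1 + 1 + 1
9 + 4 + 2 + 1 + 1
9 + 3 + 3 + 1 + 1
9 + 3 + 2 + 2 + 1
9 + 2 + 2 + 2 + 2
…and 35 more, for 47 total.

47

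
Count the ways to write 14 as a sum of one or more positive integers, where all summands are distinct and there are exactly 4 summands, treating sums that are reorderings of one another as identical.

Listing the qualifying partitions of 14:
8,3,2,1
7,4,2,1
6,5,2,1
6,4,3,1
5,4,3,2
Counting gives 5.

5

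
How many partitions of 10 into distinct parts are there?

Enumerating:
10
9,1
8,2
7,3
7,2,1
6,4
6,3,1
5,4,1
5,3,2
4,3,2,1

10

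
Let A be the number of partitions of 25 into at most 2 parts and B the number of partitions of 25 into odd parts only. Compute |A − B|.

129

Partitions of 25 into at most 2 parts: 13.
Partitions of 25 into odd parts only: 142.
|13 − 142| = 129.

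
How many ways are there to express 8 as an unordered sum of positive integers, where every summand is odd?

They are:
1,7
3,5
1,1,1,5
1,1,3,3
1,1,1,1,1,3
1,1,1,1,1,1,1,1
That's 6 in total.

6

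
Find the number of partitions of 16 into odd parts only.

32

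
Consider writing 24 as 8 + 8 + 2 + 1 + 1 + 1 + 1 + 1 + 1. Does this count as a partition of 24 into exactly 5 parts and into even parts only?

The parts sum to 24, and the condition 'there are exactly 5 summands' is violated.

No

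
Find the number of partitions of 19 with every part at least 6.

6

Listing the qualifying partitions of 19:
19
13+6
12+7
11+8
10+9
7+6+6
That's 6 in total.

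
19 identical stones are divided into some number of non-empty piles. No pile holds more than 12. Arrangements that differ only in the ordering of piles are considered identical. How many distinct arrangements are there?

460

There are 460 such partitions.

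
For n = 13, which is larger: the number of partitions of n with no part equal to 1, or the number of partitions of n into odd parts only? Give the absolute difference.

Partitions of 13 with no part equal to 1: 24.
Partitions of 13 into odd parts only: 18.
|24 − 18| = 6.

6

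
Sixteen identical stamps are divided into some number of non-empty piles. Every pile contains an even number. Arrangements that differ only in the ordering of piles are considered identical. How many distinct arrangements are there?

Enumerating:
16
14 + 2
12 + 4
12 + 2 + 2
10 + 6
10 + 4 + 2
10 + 2 + 2 + 2
8 + 8
8 + 6 + 2
8 + 4 + 4
8 + 4 + 2 + 2
8 + 2 + 2 + 2 + 2
6 + 6 + 4
6 + 6 + 2 + 2
6 + 4 + 4 + 2
6 + 4 + 2 + 2 + 2
6 + 2 + 2 + 2 + 2 + 2
4 + 4 + 4 + 4
4 + 4 + 4 + 2 + 2
4 + 4 + 2 + 2 + 2 + 2
4 + 2 + 2 + 2 + 2 + 2 + 2
2 + 2 + 2 + 2 + 2 + 2 + 2 + 2

22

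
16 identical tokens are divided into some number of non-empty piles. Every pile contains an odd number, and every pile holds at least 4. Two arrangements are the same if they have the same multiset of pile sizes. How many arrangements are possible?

2

The partitions of 16 that satisfy the conditions:
11,5
9,7
Counting gives 2.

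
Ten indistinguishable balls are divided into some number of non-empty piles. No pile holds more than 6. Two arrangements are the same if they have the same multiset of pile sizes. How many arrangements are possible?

35

A partial list (first 12 by largest part):
4,6
1,3,6
2,2,6
1,1,2,6
1,1,1,1,6
5,5
1,4,5
2,3,5
1,1,3,5
1,2,2,5
1,1,1,2,5
1,1,1,1,1,5
…and 23 more, for 35 total.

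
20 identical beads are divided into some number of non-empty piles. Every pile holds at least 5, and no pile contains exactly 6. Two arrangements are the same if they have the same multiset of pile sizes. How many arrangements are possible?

9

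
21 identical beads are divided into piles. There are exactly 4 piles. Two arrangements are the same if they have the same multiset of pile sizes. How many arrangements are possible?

72

There are 72 such partitions.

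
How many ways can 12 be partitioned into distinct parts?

15

Enumerating:
12
11 + 1
10 + 2
9 + 3
9 + 2 + 1
8 + 4
8 + 3 + 1
7 + 5
7 + 4 + 1
7 + 3 + 2
6 + 5 + 1
6 + 4 + 2
6 + 3 + 2 + 1
5 + 4 + 3
5 + 4 + 2 + 1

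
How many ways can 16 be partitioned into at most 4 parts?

64

There are too many to list fully; the first 12 (by largest part) are:
16
15,1
14,2
14,1,1
13,3
13,2,1
13,1,1,1
12,4
12,3,1
12,2,2
12,2,1,1
11,5
…and 52 more, for 64 total.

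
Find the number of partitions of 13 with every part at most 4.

There are too many to list fully; the first 12 (by largest part) are:
4 + 4 + 4 + 1
4 + 4 + 3 + 2
4 + 4 + 3 + 1 + 1
4 + 4 + 2 + 2 + 1
4 + 4 + 2 + 1 + 1 + 1
4 + 4 + 1 + 1 + 1 + 1 + 1
4 + 3 + 3 + 3
4 + 3 + 3 + 2 + 1
4 + 3 + 3 + 1 + 1 + 1
4 + 3 + 2 + 2 + 2
4 + 3 + 2 + 2 + 1 + 1
4 + 3 + 2 + 1 + 1 + 1 + 1
…and 27 more, for 39 total.

39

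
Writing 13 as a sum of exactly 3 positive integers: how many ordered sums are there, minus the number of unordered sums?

Ordered (compositions into 3 parts): C(12,2) = 66.
Unordered (partitions into 3 parts): 14.
Difference: 66 − 14 = 52.

52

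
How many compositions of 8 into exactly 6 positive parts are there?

21

A composition of 8 into 6 positive parts is chosen by placing 5 dividers among the 7 gaps between 8 units: C(7,5) = 21.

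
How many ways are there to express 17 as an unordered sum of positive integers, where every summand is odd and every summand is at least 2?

6

Listing the qualifying partitions of 17:
17
11, 3, 3
9, 5, 3
7, 7, 3
7, 5, 5
5, 3, 3, 3, 3
That's 6 in total.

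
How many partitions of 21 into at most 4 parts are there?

Systematic enumeration (by largest part, then next-largest, …) yields 120.

120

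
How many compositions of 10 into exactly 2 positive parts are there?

9

A composition of 10 into 2 positive parts is chosen by placing 1 dividers among the 9 gaps between 10 units: C(9,1) = 9.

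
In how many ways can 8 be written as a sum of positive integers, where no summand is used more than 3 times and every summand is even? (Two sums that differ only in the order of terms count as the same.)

Listing the qualifying partitions of 8:
8
6+2
4+4
4+2+2

4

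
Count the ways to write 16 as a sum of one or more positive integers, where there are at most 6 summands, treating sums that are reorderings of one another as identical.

There are 136 such partitions.

136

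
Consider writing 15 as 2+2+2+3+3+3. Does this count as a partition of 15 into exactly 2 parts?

The parts sum to 15, and the condition 'there are exactly 2 summands' is violated.

No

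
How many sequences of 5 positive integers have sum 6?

By stars and bars with positive parts, the count is C(5,4) = 5.

5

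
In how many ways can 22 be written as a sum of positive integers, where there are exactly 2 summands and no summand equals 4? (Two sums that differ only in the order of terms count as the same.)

10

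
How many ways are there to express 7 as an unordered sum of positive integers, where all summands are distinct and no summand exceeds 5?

They are:
5,2
4,3
4,2,1

3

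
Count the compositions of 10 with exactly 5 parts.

126

By stars and bars with positive parts, the count is C(9,4) = 126.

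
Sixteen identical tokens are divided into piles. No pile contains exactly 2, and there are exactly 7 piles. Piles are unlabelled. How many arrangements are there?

8

The partitions of 16 that satisfy the conditions:
10, 1, 1, 1, 1, 1, 1
8, 3, 1, 1, 1, 1, 1
7, 4, 1, 1, 1, 1, 1
6, 5, 1, 1, 1, 1, 1
6, 3, 3, 1, 1, 1, 1
5, 4, 3, 1, 1, 1, 1
4, 4, 4, 1, 1, 1, 1
4, 3, 3, 3, 1, 1, 1
That's 8 in total.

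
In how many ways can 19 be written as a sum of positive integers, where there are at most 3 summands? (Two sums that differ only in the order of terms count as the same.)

There are too many to list fully; the first 12 (by largest part) are:
19
1+18
2+17
1+1+17
3+16
1+2+16
4+15
1+3+15
2+2+15
5+14
1+4+14
2+3+14
…and 28 more, for 40 total.

40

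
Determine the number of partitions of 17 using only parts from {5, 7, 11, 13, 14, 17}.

The partitions of 17 that satisfy the conditions:
17
7+5+5

2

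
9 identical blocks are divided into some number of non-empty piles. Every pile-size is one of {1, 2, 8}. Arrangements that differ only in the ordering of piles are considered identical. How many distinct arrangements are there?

6

Enumerating:
1 + 8
1 + 2 + 2 + 2 + 2
1 + 1 + 1 + 2 + 2 + 2
1 + 1 + 1 + 1 + 1 + 2 + 2
1 + 1 + 1 + 1 + 1 + 1 + 1 + 2
1 + 1 + 1 + 1 + 1 + 1 + 1 + 1 + 1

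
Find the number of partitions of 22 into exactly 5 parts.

119

Systematic enumeration (by largest part, then next-largest, …) yields 119.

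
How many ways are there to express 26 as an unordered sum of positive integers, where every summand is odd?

165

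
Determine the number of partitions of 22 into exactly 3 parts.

40

There are too many to list fully; the first 12 (by largest part) are:
20+1+1
19+2+1
18+3+1
18+2+2
17+4+1
17+3+2
16+5+1
16+4+2
16+3+3
15+6+1
15+5+2
15+4+3
…and 28 more, for 40 total.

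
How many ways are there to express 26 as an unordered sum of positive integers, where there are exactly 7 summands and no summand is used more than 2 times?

There are 75 such partitions.

75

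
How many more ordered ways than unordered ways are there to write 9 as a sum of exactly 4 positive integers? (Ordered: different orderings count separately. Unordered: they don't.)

Ordered (compositions into 4 parts): C(8,3) = 56.
Partitions of 9 into exactly 4 parts: 6.
Difference: 56 − 6 = 50.

50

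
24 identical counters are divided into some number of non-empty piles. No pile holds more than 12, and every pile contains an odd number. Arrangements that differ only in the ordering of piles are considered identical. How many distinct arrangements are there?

91

Enumerating by decreasing first part gives 91 partitions in all.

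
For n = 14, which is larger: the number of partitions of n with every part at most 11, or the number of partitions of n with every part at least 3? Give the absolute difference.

Partitions of 14 with every part at most 11: 131.
Partitions of 14 with every part at least 3: 13.
|131 − 13| = 118.

118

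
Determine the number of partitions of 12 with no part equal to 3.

47

A partial list (first 12 by largest part):
12
11+1
10+2
10+1+1
9+2+1
9+1+1+1
8+4
8+2+2
8+2+1+1
8+1+1+1+1
7+5
7+4+1
…and 35 more, for 47 total.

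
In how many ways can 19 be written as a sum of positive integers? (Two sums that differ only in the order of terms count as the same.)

490

There are 490 such partitions.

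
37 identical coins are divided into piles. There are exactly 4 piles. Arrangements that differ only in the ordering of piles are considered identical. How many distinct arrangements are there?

Direct enumeration gives 378 partitions.

378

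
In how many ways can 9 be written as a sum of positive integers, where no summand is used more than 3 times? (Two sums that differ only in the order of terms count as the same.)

The partitions of 9 that satisfy the conditions:
9
8 + 1
7 + 2
7 + 1 + 1
6 + 3
6 + 2 + 1
6 + 1 + 1 + 1
5 + 4
5 + 3 + 1
5 + 2 + 2
5 + 2 + 1 + 1
4 + 4 + 1
4 + 3 + 2
4 + 3 + 1 + 1
4 + 2 + 2 + 1
4 + 2 + 1 + 1 + 1
3 + 3 + 3
3 + 3 + 2 + 1
3 + 3 + 1 + 1 + 1
3 + 2 + 2 + 2
3 + 2 + 2 + 1 + 1
2 + 2 + 2 + 1 + 1 + 1
Counting gives 22.

22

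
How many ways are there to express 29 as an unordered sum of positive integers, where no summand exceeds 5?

Systematic enumeration (by largest part, then next-largest, …) yields 603.

603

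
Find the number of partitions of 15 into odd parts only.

A partial list (first 12 by largest part):
15
13+1+1
11+3+1
11+1+1+1+1
9+5+1
9+3+3
9+3+1+1+1
9+1+1+1+1+1+1
7+7+1
7+5+3
7+5+1+1+1
7+3+3+1+1
…and 15 more, for 27 total.

27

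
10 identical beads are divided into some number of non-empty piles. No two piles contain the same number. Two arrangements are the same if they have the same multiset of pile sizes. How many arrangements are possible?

10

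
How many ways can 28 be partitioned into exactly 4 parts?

A full systematic count gives 169.

169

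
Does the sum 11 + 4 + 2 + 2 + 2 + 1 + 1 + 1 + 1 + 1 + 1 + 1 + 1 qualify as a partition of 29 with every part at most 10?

The parts sum to 29, and the condition 'no summand exceeds 10' is violated.

No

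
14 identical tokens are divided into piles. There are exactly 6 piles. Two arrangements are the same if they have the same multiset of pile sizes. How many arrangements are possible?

20

The partitions of 14 that satisfy the conditions:
9, 1, 1, 1, 1, 1
8, 2, 1, 1, 1, 1
7, 3, 1, 1, 1, 1
7, 2, 2, 1, 1, 1
6, 4, 1, 1, 1, 1
6, 3, 2, 1, 1, 1
6, 2, 2, 2, 1, 1
5, 5, 1, 1, 1, 1
5, 4, 2, 1, 1, 1
5, 3, 3, 1, 1, 1
5, 3, 2, 2, 1, 1
5, 2, 2, 2, 2, 1
4, 4, 3, 1, 1, 1
4, 4, 2, 2, 1, 1
4, 3, 3, 2, 1, 1
4, 3, 2, 2, 2, 1
4, 2, 2, 2, 2, 2
3, 3, 3, 3, 1, 1
3, 3, 3, 2, 2, 1
3, 3, 2, 2, 2, 2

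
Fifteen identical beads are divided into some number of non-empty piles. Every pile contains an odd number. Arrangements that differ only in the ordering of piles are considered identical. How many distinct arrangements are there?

A partial list (first 12 by largest part):
15
13,1,1
11,3,1
11,1,1,1,1
9,5,1
9,3,3
9,3,1,1,1
9,1,1,1,1,1,1
7,7,1
7,5,3
7,5,1,1,1
7,3,3,1,1
…and 15 more, for 27 total.

27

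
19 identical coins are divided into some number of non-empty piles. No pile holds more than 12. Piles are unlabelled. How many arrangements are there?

Enumerating by decreasing first part gives 460 partitions in all.

460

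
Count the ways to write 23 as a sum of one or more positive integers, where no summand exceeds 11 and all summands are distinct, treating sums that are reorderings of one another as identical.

A partial list (first 12 by largest part):
11 + 10 + 2
11 + 9 + 3
11 + 9 + 2 + 1
11 + 8 + 4
11 + 8 + 3 + 1
11 + 7 + 5
11 + 7 + 4 + 1
11 + 7 + 3 + 2
11 + 6 + 5 + 1
11 + 6 + 4 + 2
11 + 6 + 3 + 2 + 1
11 + 5 + 4 + 3
…and 37 more, for 49 total.

49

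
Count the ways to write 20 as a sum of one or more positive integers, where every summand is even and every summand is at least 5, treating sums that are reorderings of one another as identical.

5

The partitions of 20 that satisfy the conditions:
20
14+6
12+8
10+10
8+6+6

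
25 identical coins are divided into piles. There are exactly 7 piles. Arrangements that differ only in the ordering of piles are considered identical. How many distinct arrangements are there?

A full systematic count gives 248.

248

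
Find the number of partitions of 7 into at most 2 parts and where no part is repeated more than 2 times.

Listing the qualifying partitions of 7:
7
6,1
5,2
4,3

4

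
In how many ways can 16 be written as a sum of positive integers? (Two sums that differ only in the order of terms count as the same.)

231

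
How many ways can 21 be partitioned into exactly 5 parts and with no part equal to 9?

Enumerating by decreasing first part gives 86 partitions in all.

86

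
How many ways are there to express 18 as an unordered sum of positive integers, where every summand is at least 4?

16

Listing the qualifying partitions of 18:
18
14 + 4
13 + 5
12 + 6
11 + 7
10 + 8
10 + 4 + 4
9 + 9
9 + 5 + 4
8 + 6 + 4
8 + 5 + 5
7 + 7 + 4
7 + 6 + 5
6 + 6 + 6
6 + 4 + 4 + 4
5 + 5 + 4 + 4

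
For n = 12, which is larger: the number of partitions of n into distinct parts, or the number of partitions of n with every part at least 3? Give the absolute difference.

6

Partitions of 12 into distinct parts: 15.
Partitions of 12 with every part at least 3: 9.
|15 − 9| = 6.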